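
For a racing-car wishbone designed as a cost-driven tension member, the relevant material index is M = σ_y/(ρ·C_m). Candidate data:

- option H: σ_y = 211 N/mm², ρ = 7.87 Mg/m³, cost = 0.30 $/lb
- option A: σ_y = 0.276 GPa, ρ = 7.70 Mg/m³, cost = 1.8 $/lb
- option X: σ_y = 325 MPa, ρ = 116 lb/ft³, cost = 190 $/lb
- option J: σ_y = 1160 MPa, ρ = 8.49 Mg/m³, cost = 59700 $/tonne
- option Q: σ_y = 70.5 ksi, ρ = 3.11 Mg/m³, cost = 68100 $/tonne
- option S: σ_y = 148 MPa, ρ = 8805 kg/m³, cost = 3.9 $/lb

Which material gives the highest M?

option H

Normalizing units and computing the index:
  option H: σ_y = 211.0 MPa, ρ = 7870 kg/m³, cost = 0.6614 $/kg
  option A: σ_y = 276.0 MPa, ρ = 7700 kg/m³, cost = 3.968 $/kg
  option X: σ_y = 325.0 MPa, ρ = 1858 kg/m³, cost = 418.9 $/kg
  option J: σ_y = 1160 MPa, ρ = 8490 kg/m³, cost = 59.70 $/kg
  option Q: σ_y = 486.1 MPa, ρ = 3110 kg/m³, cost = 68.10 $/kg
  option S: σ_y = 148.0 MPa, ρ = 8805 kg/m³, cost = 8.598 $/kg
  option H: M = 40.5 kN·m per $
  option A: M = 9.03 kN·m per $
  option Q: M = 2.30 kN·m per $
  option J: M = 2.29 kN·m per $
  option S: M = 1.95 kN·m per $
  option X: M = 0.418 kN·m per $
Option H has the largest M.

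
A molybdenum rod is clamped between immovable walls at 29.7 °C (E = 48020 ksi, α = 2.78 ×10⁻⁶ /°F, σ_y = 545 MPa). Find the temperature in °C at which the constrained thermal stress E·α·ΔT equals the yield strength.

E = 48020 ksi = 331.1 GPa.
α = 2.78×10⁻⁶/°F × 9/5 = 5.00×10⁻⁶/K.
E·α·ΔT = 545.0 MPa ⇒ ΔT = 545.0 / (331.1×10³ × 5.00×10⁻⁶) = 329.0 K.
T = 29.7 + 329.0 = 358.7 °C.

359 °C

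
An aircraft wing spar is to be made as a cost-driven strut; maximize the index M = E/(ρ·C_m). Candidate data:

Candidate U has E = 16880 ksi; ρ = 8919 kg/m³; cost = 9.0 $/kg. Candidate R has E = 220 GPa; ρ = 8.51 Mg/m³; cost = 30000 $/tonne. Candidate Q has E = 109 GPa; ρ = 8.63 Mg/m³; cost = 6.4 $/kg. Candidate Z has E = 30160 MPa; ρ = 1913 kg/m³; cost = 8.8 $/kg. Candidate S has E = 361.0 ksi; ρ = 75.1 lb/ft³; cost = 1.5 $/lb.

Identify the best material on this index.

candidate Q

In SI units:
  candidate U: E = 116.4 GPa, ρ = 8919 kg/m³, cost = 9.000 $/kg
  candidate R: E = 220.0 GPa, ρ = 8510 kg/m³, cost = 30.00 $/kg
  candidate Q: E = 109.0 GPa, ρ = 8630 kg/m³, cost = 6.400 $/kg
  candidate Z: E = 30.16 GPa, ρ = 1913 kg/m³, cost = 8.800 $/kg
  candidate S: E = 2.489 GPa, ρ = 1203 kg/m³, cost = 3.307 $/kg
  candidate Q: M = 1.97 MN·m per $
  candidate Z: M = 1.79 MN·m per $
  candidate U: M = 1.45 MN·m per $
  candidate R: M = 0.862 MN·m per $
  candidate S: M = 0.626 MN·m per $
Candidate Q has the largest M.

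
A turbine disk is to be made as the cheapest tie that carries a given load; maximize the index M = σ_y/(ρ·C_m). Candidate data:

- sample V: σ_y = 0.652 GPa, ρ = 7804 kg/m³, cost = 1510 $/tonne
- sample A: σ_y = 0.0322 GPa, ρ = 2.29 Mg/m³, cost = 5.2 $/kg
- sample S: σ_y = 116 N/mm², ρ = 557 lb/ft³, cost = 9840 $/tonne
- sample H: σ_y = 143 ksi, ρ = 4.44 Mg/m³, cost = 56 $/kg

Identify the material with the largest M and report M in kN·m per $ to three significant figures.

Normalizing units and computing the index:
  sample V: σ_y = 652.0 MPa, ρ = 7804 kg/m³, cost = 1.510 $/kg
  sample A: σ_y = 32.20 MPa, ρ = 2290 kg/m³, cost = 5.200 $/kg
  sample S: σ_y = 116.0 MPa, ρ = 8922 kg/m³, cost = 9.840 $/kg
  sample H: σ_y = 986.0 MPa, ρ = 4440 kg/m³, cost = 56.00 $/kg
  sample V: M = 55.3 kN·m per $
  sample H: M = 3.97 kN·m per $
  sample A: M = 2.70 kN·m per $
  sample S: M = 1.32 kN·m per $
Sample V ranks first.

sample V, M = 55.3 kN·m per $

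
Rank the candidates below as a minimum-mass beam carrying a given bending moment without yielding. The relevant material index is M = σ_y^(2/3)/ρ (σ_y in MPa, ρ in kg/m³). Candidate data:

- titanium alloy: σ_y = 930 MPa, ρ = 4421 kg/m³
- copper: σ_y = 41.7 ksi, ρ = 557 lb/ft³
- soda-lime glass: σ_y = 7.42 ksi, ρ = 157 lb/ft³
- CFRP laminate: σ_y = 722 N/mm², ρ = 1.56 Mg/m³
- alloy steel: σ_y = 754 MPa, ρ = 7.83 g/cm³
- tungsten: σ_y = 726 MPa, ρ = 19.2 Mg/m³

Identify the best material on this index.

CFRP laminate

Convert each candidate to consistent units, then evaluate M:
  titanium alloy: σ_y = 930.0 MPa, ρ = 4421 kg/m³
  copper: σ_y = 287.5 MPa, ρ = 8922 kg/m³
  soda-lime glass: σ_y = 51.16 MPa, ρ = 2515 kg/m³
  CFRP laminate: σ_y = 722.0 MPa, ρ = 1560 kg/m³
  alloy steel: σ_y = 754.0 MPa, ρ = 7830 kg/m³
  tungsten: σ_y = 726.0 MPa, ρ = 19200 kg/m³
  CFRP laminate: M = 51.6×10⁻³
  titanium alloy: M = 21.6×10⁻³
  alloy steel: M = 10.6×10⁻³
  soda-lime glass: M = 5.48×10⁻³
  copper: M = 4.88×10⁻³
  tungsten: M = 4.21×10⁻³
CFRP laminate ranks first.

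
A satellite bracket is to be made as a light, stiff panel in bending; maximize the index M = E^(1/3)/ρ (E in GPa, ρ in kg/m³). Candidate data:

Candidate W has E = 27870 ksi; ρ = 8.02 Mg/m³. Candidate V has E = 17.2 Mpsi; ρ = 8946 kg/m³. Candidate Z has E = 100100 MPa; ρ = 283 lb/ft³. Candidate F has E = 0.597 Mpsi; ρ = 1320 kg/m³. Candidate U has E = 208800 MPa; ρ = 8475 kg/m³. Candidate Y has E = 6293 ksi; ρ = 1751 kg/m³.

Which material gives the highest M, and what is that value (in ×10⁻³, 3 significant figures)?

candidate Y, M = 2.01×10⁻³

Normalizing units and computing the index:
  candidate W: E = 192.2 GPa, ρ = 8020 kg/m³
  candidate V: E = 118.6 GPa, ρ = 8946 kg/m³
  candidate Z: E = 100.1 GPa, ρ = 4533 kg/m³
  candidate F: E = 4.116 GPa, ρ = 1320 kg/m³
  candidate U: E = 208.8 GPa, ρ = 8475 kg/m³
  candidate Y: E = 43.39 GPa, ρ = 1751 kg/m³
  candidate Y: M = 2.01×10⁻³
  candidate F: M = 1.21×10⁻³
  candidate Z: M = 1.02×10⁻³
  candidate W: M = 0.720×10⁻³
  candidate U: M = 0.700×10⁻³
  candidate V: M = 0.549×10⁻³
Candidate Y ranks first.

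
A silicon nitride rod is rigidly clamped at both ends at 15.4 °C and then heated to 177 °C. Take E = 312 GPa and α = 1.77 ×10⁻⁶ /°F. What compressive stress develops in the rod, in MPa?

α = 1.77×10⁻⁶/°F × 9/5 = 3.19×10⁻⁶/K.
ΔT = 161.6 K. Constrained thermal stress σ = E·α·ΔT = 312.0×10³ MPa × 3.19×10⁻⁶ × 161.6 = 161 MPa (compressive).

161 MPa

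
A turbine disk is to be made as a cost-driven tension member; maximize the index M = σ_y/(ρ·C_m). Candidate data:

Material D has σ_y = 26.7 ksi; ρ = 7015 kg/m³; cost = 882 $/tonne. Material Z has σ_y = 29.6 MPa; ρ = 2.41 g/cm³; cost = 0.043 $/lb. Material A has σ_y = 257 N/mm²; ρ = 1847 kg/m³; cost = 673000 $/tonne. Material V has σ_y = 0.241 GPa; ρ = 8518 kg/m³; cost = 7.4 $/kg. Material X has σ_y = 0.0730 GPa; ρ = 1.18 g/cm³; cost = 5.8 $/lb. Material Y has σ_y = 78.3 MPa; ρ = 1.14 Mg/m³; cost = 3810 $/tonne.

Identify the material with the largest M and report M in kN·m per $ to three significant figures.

Convert each candidate to consistent units, then evaluate M:
  material D: σ_y = 184.1 MPa, ρ = 7015 kg/m³, cost = 0.8820 $/kg
  material Z: σ_y = 29.60 MPa, ρ = 2410 kg/m³, cost = 0.09480 $/kg
  material A: σ_y = 257.0 MPa, ρ = 1847 kg/m³, cost = 673.0 $/kg
  material V: σ_y = 241.0 MPa, ρ = 8518 kg/m³, cost = 7.400 $/kg
  material X: σ_y = 73.00 MPa, ρ = 1180 kg/m³, cost = 12.79 $/kg
  material Y: σ_y = 78.30 MPa, ρ = 1140 kg/m³, cost = 3.810 $/kg
  material Z: M = 130 kN·m per $
  material D: M = 29.8 kN·m per $
  material Y: M = 18.0 kN·m per $
  material X: M = 4.84 kN·m per $
  material V: M = 3.82 kN·m per $
  material A: M = 0.207 kN·m per $
Highest index: material Z.

material Z, M = 130 kN·m per $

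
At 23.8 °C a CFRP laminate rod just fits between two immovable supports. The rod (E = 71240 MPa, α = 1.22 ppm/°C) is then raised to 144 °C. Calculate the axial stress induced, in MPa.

10.4 MPa

E = 71240 MPa = 71.24 GPa.
ΔT = 120.2 K. Constrained thermal stress σ = E·α·ΔT = 71.24×10³ MPa × 1.22×10⁻⁶ × 120.2 = 10.4 MPa (compressive).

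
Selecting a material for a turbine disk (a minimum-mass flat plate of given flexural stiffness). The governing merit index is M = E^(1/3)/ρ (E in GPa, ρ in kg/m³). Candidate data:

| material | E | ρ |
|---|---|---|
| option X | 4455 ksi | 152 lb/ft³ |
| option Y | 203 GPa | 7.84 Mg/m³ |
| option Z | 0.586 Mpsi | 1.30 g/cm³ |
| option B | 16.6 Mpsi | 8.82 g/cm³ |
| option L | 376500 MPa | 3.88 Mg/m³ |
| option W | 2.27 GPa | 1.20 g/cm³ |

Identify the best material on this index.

option L

Convert each candidate to consistent units, then evaluate M:
  option X: E = 30.72 GPa, ρ = 2435 kg/m³
  option Y: E = 203.0 GPa, ρ = 7840 kg/m³
  option Z: E = 4.040 GPa, ρ = 1300 kg/m³
  option B: E = 114.5 GPa, ρ = 8820 kg/m³
  option L: E = 376.5 GPa, ρ = 3880 kg/m³
  option W: E = 2.270 GPa, ρ = 1200 kg/m³
  option L: M = 1.86×10⁻³
  option X: M = 1.29×10⁻³
  option Z: M = 1.23×10⁻³
  option W: M = 1.10×10⁻³
  option Y: M = 0.750×10⁻³
  option B: M = 0.550×10⁻³
Highest index: option L.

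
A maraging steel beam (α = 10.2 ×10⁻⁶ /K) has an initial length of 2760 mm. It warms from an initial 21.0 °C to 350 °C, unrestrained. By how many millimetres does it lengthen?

9.26 mm

ΔT = 350 − 21.0 = 329.0 K.
ΔL = α·L₀·ΔT = 10.2×10⁻⁶ × 2760 mm × 329.0 K = 9.26 mm.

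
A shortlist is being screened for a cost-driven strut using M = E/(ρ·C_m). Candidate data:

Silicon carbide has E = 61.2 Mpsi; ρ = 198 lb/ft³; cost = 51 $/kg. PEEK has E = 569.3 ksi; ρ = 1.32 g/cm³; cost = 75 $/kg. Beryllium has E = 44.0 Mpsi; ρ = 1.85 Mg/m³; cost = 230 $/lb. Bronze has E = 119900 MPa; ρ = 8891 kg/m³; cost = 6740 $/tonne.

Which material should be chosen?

In SI units:
  silicon carbide: E = 422.0 GPa, ρ = 3172 kg/m³, cost = 51.00 $/kg
  PEEK: E = 3.925 GPa, ρ = 1320 kg/m³, cost = 75.00 $/kg
  beryllium: E = 303.4 GPa, ρ = 1850 kg/m³, cost = 507.1 $/kg
  bronze: E = 119.9 GPa, ρ = 8891 kg/m³, cost = 6.740 $/kg
  silicon carbide: M = 2.61 MN·m per $
  bronze: M = 2.00 MN·m per $
  beryllium: M = 0.323 MN·m per $
  PEEK: M = 0.0396 MN·m per $
Silicon carbide ranks first.

silicon carbide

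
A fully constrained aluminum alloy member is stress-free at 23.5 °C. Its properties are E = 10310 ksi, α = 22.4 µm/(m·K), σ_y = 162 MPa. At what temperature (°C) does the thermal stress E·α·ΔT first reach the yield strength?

125 °C

E = 10310 ksi = 71.08 GPa.
E·α·ΔT = 162.0 MPa ⇒ ΔT = 162.0 / (71.08×10³ × 22.4×10⁻⁶) = 101.7 K.
T = 23.5 + 101.7 = 125.2 °C.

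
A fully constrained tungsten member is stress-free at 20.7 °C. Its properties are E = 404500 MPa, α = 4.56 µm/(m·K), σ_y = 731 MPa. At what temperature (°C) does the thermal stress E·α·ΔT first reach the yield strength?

E = 404500 MPa = 404.5 GPa.
E·α·ΔT = 731.0 MPa ⇒ ΔT = 731.0 / (404.5×10³ × 4.56×10⁻⁶) = 396.3 K.
T = 20.7 + 396.3 = 417.0 °C.

417 °C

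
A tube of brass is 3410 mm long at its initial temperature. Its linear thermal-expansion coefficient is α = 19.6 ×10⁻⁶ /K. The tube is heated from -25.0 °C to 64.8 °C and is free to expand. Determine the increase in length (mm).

6.00 mm

ΔT = 64.8 − (-25.0) = 89.80 K.
ΔL = α·L₀·ΔT = 19.6×10⁻⁶ × 3410 mm × 89.80 K = 6.00 mm.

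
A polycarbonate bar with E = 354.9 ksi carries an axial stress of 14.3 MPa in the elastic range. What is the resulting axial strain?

E = 354.9 ksi = 2.447 GPa = 2447 MPa.
ε = σ/E = 14.3 / 2447 = 5.84×10⁻³.

5.84×10⁻³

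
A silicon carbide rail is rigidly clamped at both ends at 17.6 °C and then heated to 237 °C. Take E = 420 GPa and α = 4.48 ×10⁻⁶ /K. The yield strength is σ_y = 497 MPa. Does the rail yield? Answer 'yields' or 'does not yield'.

does not yield

ΔT = 219.4 K. Constrained thermal stress σ = E·α·ΔT = 420.0×10³ MPa × 4.48×10⁻⁶ × 219.4 = 413 MPa (compressive).
Compare to σ_y = 497 MPa: σ < σ_y, so it does not yield.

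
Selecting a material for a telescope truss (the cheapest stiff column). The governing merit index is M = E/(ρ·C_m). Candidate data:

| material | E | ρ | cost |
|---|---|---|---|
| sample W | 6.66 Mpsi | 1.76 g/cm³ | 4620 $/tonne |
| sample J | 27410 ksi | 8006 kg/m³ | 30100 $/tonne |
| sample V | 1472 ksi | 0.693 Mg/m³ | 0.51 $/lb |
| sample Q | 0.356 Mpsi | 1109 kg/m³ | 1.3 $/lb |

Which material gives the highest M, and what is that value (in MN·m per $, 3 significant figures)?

Normalizing units and computing the index:
  sample W: E = 45.92 GPa, ρ = 1760 kg/m³, cost = 4.620 $/kg
  sample J: E = 189.0 GPa, ρ = 8006 kg/m³, cost = 30.10 $/kg
  sample V: E = 10.15 GPa, ρ = 693.0 kg/m³, cost = 1.124 $/kg
  sample Q: E = 2.455 GPa, ρ = 1109 kg/m³, cost = 2.866 $/kg
  sample V: M = 13.0 MN·m per $
  sample W: M = 5.65 MN·m per $
  sample J: M = 0.784 MN·m per $
  sample Q: M = 0.772 MN·m per $
Highest index: sample V.

sample V, M = 13.0 MN·m per $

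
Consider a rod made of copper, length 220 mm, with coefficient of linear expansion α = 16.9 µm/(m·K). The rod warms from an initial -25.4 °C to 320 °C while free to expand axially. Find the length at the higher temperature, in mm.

221.28 mm

ΔT = 320 − (-25.4) = 345.4 K.
ΔL = α·L₀·ΔT = 16.9×10⁻⁶ × 220 mm × 345.4 K = 1.28 mm.
L = L₀ + ΔL = 220 + 1.28 = 221.28 mm.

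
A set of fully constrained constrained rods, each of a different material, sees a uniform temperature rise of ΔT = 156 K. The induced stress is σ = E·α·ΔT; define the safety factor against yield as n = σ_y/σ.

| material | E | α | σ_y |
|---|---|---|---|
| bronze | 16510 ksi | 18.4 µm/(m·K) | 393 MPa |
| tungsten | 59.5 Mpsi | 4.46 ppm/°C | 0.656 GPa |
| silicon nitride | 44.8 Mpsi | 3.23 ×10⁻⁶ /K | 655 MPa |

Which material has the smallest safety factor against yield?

bronze

Converting E to GPa, α to ×10⁻⁶/K, σ_y to MPa, then σ and n for each:
  bronze: E = 113.8, α = 18.4, σ_y = 393.0 → σ = 327 MPa, n = 1.20
  tungsten: E = 410.2, α = 4.46, σ_y = 656.0 → σ = 285 MPa, n = 2.30
  silicon nitride: E = 308.9, α = 3.23, σ_y = 655.0 → σ = 156 MPa, n = 4.21
Bronze has the lowest safety factor, n = 1.20.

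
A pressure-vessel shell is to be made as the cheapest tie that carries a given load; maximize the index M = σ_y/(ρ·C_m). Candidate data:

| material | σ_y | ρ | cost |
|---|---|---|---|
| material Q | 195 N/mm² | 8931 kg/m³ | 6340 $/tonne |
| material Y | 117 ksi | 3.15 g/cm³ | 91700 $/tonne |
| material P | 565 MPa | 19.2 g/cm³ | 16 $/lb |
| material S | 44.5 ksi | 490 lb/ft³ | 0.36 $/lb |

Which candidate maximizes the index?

Normalizing units and computing the index:
  material Q: σ_y = 195.0 MPa, ρ = 8931 kg/m³, cost = 6.340 $/kg
  material Y: σ_y = 806.7 MPa, ρ = 3150 kg/m³, cost = 91.70 $/kg
  material P: σ_y = 565.0 MPa, ρ = 19200 kg/m³, cost = 35.27 $/kg
  material S: σ_y = 306.8 MPa, ρ = 7849 kg/m³, cost = 0.7937 $/kg
  material S: M = 49.3 kN·m per $
  material Q: M = 3.44 kN·m per $
  material Y: M = 2.79 kN·m per $
  material P: M = 0.834 kN·m per $
Highest index: material S.

material S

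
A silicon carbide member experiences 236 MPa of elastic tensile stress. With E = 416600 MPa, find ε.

5.66×10⁻⁴

E = 416600 MPa = 416.6 GPa = 416600 MPa.
ε = σ/E = 236 / 416600 = 5.66×10⁻⁴.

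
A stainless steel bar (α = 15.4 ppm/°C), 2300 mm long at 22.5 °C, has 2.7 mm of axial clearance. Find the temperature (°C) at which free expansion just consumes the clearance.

α·L₀·ΔT = 2.7 mm ⇒ ΔT = 2.7 / (15.4×10⁻⁶ × 2300.0) = 76.23 K.
T = 22.5 + 76.23 = 98.73 °C.

98.7 °C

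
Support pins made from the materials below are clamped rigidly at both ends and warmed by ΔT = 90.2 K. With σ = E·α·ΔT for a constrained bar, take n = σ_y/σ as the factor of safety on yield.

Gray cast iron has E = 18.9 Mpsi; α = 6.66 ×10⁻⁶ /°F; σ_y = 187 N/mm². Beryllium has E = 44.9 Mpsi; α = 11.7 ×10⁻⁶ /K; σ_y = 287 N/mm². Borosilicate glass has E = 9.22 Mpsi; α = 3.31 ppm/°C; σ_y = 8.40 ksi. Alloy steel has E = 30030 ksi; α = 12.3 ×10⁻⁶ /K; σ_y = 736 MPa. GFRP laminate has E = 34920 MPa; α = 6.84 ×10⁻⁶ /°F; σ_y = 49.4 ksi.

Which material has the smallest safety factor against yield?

beryllium

With everything in SI (GPa, ×10⁻⁶/K, MPa):
  gray cast iron: E = 130.3, α = 12.0, σ_y = 187.0 → σ = 141 MPa, n = 1.33
  beryllium: E = 309.6, α = 11.7, σ_y = 287.0 → σ = 327 MPa, n = 0.878
  borosilicate glass: E = 63.57, α = 3.31, σ_y = 57.92 → σ = 19.0 MPa, n = 3.05
  alloy steel: E = 207.0, α = 12.3, σ_y = 736.0 → σ = 230 MPa, n = 3.20
  GFRP laminate: E = 34.92, α = 12.3, σ_y = 340.6 → σ = 38.8 MPa, n = 8.78
The minimum is beryllium at n = 0.878.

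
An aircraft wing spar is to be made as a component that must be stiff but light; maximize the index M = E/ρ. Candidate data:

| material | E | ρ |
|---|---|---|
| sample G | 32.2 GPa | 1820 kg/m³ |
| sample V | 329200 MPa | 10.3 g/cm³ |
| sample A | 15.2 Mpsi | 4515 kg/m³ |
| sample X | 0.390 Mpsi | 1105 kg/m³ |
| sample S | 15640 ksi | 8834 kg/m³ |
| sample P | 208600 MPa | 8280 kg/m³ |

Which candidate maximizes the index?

sample V

Putting every candidate on a common basis:
  sample G: E = 32.20 GPa, ρ = 1820 kg/m³
  sample V: E = 329.2 GPa, ρ = 10300 kg/m³
  sample A: E = 104.8 GPa, ρ = 4515 kg/m³
  sample X: E = 2.689 GPa, ρ = 1105 kg/m³
  sample S: E = 107.8 GPa, ρ = 8834 kg/m³
  sample P: E = 208.6 GPa, ρ = 8280 kg/m³
  sample V: M = 32.0 MN·m/kg
  sample P: M = 25.2 MN·m/kg
  sample A: M = 23.2 MN·m/kg
  sample G: M = 17.7 MN·m/kg
  sample S: M = 12.2 MN·m/kg
  sample X: M = 2.43 MN·m/kg
Highest index: sample V.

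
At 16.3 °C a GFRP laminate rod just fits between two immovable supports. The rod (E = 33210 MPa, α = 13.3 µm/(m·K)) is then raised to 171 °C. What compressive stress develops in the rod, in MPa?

E = 33210 MPa = 33.21 GPa.
ΔT = 154.7 K. Constrained thermal stress σ = E·α·ΔT = 33.21×10³ MPa × 13.3×10⁻⁶ × 154.7 = 68.3 MPa (compressive).

68.3 MPa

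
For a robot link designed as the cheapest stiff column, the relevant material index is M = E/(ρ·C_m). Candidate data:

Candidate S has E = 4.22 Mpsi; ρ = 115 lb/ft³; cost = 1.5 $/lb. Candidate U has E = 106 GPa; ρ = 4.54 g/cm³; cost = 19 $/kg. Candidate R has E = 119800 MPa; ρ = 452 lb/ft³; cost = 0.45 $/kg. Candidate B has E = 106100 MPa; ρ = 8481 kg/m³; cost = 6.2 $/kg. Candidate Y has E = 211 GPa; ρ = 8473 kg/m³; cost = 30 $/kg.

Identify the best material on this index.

Normalizing units and computing the index:
  candidate S: E = 29.10 GPa, ρ = 1842 kg/m³, cost = 3.307 $/kg
  candidate U: E = 106.0 GPa, ρ = 4540 kg/m³, cost = 19.00 $/kg
  candidate R: E = 119.8 GPa, ρ = 7240 kg/m³, cost = 0.4500 $/kg
  candidate B: E = 106.1 GPa, ρ = 8481 kg/m³, cost = 6.200 $/kg
  candidate Y: E = 211.0 GPa, ρ = 8473 kg/m³, cost = 30.00 $/kg
  candidate R: M = 36.8 MN·m per $
  candidate S: M = 4.78 MN·m per $
  candidate B: M = 2.02 MN·m per $
  candidate U: M = 1.23 MN·m per $
  candidate Y: M = 0.830 MN·m per $
The maximum is for candidate R.

candidate R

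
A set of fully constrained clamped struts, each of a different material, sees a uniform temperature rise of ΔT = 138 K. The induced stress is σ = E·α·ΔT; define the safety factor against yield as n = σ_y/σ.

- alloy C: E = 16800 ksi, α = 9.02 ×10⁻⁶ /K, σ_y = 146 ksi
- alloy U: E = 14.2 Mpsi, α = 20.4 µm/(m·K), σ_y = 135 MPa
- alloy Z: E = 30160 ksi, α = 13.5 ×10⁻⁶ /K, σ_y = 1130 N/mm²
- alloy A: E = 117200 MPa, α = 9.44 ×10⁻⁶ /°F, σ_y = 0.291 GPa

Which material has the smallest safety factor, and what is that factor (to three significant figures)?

alloy U, n = 0.490

Per material, after unit conversion:
  alloy C: E = 115.8, α = 9.02, σ_y = 1007 → σ = 144 MPa, n = 6.98
  alloy U: E = 97.91, α = 20.4, σ_y = 135.0 → σ = 276 MPa, n = 0.490
  alloy Z: E = 207.9, α = 13.5, σ_y = 1130 → σ = 387 MPa, n = 2.92
  alloy A: E = 117.2, α = 17.0, σ_y = 291.0 → σ = 275 MPa, n = 1.06
The minimum is alloy U at n = 0.490.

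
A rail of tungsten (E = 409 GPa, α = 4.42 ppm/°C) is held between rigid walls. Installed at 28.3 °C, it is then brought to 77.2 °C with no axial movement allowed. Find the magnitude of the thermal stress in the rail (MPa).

88.4 MPa

ΔT = 48.90 K. Constrained thermal stress σ = E·α·ΔT = 409.0×10³ MPa × 4.42×10⁻⁶ × 48.90 = 88.4 MPa (compressive).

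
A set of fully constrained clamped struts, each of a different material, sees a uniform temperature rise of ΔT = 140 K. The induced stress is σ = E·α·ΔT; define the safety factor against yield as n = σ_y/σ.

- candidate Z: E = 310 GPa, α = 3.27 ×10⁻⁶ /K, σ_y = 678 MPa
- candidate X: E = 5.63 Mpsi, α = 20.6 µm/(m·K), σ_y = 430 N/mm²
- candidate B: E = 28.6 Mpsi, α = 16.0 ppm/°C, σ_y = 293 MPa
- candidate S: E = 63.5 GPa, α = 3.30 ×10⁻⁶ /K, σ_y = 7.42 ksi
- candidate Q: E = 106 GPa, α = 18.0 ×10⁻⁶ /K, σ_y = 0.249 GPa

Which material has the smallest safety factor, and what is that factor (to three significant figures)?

candidate B, n = 0.663

Per material, after unit conversion:
  candidate Z: E = 310.0, α = 3.27, σ_y = 678.0 → σ = 142 MPa, n = 4.78
  candidate X: E = 38.82, α = 20.6, σ_y = 430.0 → σ = 112 MPa, n = 3.84
  candidate B: E = 197.2, α = 16.0, σ_y = 293.0 → σ = 442 MPa, n = 0.663
  candidate S: E = 63.50, α = 3.30, σ_y = 51.16 → σ = 29.3 MPa, n = 1.74
  candidate Q: E = 106.0, α = 18.0, σ_y = 249.0 → σ = 267 MPa, n = 0.932
Smallest n: candidate B with n = 0.663.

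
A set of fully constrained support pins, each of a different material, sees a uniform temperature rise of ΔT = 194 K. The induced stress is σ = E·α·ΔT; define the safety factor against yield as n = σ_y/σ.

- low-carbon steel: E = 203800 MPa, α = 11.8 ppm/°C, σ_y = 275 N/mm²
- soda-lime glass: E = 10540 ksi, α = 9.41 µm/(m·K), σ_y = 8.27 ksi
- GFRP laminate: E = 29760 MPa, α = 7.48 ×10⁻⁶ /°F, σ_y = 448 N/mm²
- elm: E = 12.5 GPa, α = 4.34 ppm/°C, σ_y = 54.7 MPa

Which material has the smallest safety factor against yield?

In consistent units (E in GPa, α in ×10⁻⁶/K, σ_y in MPa):
  low-carbon steel: E = 203.8, α = 11.8, σ_y = 275.0 → σ = 467 MPa, n = 0.589
  soda-lime glass: E = 72.67, α = 9.41, σ_y = 57.02 → σ = 133 MPa, n = 0.430
  GFRP laminate: E = 29.76, α = 13.5, σ_y = 448.0 → σ = 77.7 MPa, n = 5.76
  elm: E = 12.50, α = 4.34, σ_y = 54.70 → σ = 10.5 MPa, n = 5.20
Smallest n: soda-lime glass with n = 0.430.

soda-lime glass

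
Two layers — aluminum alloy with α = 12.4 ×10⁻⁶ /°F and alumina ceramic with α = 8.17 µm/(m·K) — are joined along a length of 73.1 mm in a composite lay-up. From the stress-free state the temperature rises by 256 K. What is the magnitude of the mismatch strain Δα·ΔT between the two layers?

aluminum alloy: α = 12.4×10⁻⁶/°F × 9/5 = 22.3×10⁻⁶/K.
Δα = |22.3 − 8.17|×10⁻⁶/K = 14.2×10⁻⁶/K.
Mismatch strain = Δα·ΔT = 14.2×10⁻⁶ × 256.0 = 3.62×10⁻³.

3.62×10⁻³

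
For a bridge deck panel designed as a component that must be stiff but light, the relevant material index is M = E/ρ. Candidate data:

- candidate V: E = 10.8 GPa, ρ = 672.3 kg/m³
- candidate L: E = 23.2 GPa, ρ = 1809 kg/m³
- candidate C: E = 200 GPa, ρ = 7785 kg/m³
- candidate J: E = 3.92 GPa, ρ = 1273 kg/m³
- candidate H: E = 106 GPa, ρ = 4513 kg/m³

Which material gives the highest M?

Per-candidate index values:
  candidate C: M = 25.7 MN·m/kg
  candidate H: M = 23.5 MN·m/kg
  candidate V: M = 16.1 MN·m/kg
  candidate L: M = 12.8 MN·m/kg
  candidate J: M = 3.08 MN·m/kg
Candidate C has the largest M.

candidate C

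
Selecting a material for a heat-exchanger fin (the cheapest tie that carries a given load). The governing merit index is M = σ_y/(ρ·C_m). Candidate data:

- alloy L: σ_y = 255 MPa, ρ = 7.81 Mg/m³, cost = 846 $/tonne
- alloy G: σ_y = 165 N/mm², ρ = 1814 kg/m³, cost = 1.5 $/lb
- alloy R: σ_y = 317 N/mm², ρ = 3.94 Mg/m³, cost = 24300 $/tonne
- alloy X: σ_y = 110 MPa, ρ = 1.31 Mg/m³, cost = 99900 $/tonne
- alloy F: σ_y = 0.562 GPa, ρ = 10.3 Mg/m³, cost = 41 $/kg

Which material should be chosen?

Normalizing units and computing the index:
  alloy L: σ_y = 255.0 MPa, ρ = 7810 kg/m³, cost = 0.8460 $/kg
  alloy G: σ_y = 165.0 MPa, ρ = 1814 kg/m³, cost = 3.307 $/kg
  alloy R: σ_y = 317.0 MPa, ρ = 3940 kg/m³, cost = 24.30 $/kg
  alloy X: σ_y = 110.0 MPa, ρ = 1310 kg/m³, cost = 99.90 $/kg
  alloy F: σ_y = 562.0 MPa, ρ = 10300 kg/m³, cost = 41.00 $/kg
  alloy L: M = 38.6 kN·m per $
  alloy G: M = 27.5 kN·m per $
  alloy R: M = 3.31 kN·m per $
  alloy F: M = 1.33 kN·m per $
  alloy X: M = 0.841 kN·m per $
Alloy L ranks first.

alloy L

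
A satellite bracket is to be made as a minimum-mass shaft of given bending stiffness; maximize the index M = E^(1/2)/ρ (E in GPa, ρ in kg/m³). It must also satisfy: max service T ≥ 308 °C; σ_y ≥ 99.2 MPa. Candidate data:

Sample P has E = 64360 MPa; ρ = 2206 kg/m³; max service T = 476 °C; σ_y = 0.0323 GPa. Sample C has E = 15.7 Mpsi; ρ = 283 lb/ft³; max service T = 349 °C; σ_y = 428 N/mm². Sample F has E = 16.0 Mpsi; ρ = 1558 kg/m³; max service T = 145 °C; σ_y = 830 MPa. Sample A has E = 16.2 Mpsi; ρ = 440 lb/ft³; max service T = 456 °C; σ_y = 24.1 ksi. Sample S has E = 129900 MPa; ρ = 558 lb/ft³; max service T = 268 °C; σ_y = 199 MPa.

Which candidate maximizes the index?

sample C

Screen on constraints: max service T ≥ 308 °C; σ_y ≥ 99.2 MPa. Survivors: sample C, sample A.
Normalizing units and computing the index:
  sample C: E = 108.2 GPa, ρ = 4533 kg/m³
  sample A: E = 111.7 GPa, ρ = 7048 kg/m³
  sample C: M = 2.30×10⁻³
  sample A: M = 1.50×10⁻³
The maximum is for sample C.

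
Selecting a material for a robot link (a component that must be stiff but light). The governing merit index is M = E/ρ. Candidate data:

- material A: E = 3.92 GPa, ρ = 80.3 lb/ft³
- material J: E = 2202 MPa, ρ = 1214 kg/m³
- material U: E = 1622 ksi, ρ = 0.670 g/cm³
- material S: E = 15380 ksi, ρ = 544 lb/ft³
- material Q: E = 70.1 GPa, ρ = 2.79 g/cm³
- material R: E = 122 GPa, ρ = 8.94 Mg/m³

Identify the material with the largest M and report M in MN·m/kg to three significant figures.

material Q, M = 25.1 MN·m/kg

In SI units:
  material A: E = 3.920 GPa, ρ = 1286 kg/m³
  material J: E = 2.202 GPa, ρ = 1214 kg/m³
  material U: E = 11.18 GPa, ρ = 670.0 kg/m³
  material S: E = 106.0 GPa, ρ = 8714 kg/m³
  material Q: E = 70.10 GPa, ρ = 2790 kg/m³
  material R: E = 122.0 GPa, ρ = 8940 kg/m³
  material Q: M = 25.1 MN·m/kg
  material U: M = 16.7 MN·m/kg
  material R: M = 13.6 MN·m/kg
  material S: M = 12.2 MN·m/kg
  material A: M = 3.05 MN·m/kg
  material J: M = 1.81 MN·m/kg
The maximum is for material Q.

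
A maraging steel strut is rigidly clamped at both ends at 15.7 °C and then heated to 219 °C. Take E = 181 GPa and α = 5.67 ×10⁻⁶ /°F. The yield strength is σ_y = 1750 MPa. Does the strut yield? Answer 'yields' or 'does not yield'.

does not yield

α = 5.67×10⁻⁶/°F × 9/5 = 10.2×10⁻⁶/K.
ΔT = 203.3 K. Constrained thermal stress σ = E·α·ΔT = 181.0×10³ MPa × 10.2×10⁻⁶ × 203.3 = 376 MPa (compressive).
Compare to σ_y = 1750 MPa: σ < σ_y, so it does not yield.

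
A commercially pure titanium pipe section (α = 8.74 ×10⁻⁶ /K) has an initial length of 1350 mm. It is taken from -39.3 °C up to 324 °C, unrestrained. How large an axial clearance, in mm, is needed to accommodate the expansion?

4.29 mm

ΔT = 324 − (-39.3) = 363.3 K.
ΔL = α·L₀·ΔT = 8.74×10⁻⁶ × 1350 mm × 363.3 K = 4.29 mm.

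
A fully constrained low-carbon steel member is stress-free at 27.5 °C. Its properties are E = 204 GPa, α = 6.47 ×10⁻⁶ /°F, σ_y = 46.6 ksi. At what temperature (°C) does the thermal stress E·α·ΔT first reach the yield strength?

163 °C

α = 6.47×10⁻⁶/°F × 9/5 = 11.6×10⁻⁶/K.
σ_y = 46.6 ksi = 321.3 MPa.
E·α·ΔT = 321.3 MPa ⇒ ΔT = 321.3 / (204.0×10³ × 11.6×10⁻⁶) = 135.2 K.
T = 27.5 + 135.2 = 162.7 °C.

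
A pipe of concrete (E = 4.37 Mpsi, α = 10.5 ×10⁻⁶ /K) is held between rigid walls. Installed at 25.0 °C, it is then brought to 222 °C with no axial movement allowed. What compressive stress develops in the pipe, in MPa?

E = 4.37 Mpsi = 30.13 GPa.
ΔT = 197.0 K. Constrained thermal stress σ = E·α·ΔT = 30.13×10³ MPa × 10.5×10⁻⁶ × 197.0 = 62.3 MPa (compressive).

62.3 MPa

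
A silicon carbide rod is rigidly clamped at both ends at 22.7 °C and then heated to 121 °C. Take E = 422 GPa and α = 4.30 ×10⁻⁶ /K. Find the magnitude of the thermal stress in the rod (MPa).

178 MPa

ΔT = 98.30 K. Constrained thermal stress σ = E·α·ΔT = 422.0×10³ MPa × 4.30×10⁻⁶ × 98.30 = 178 MPa (compressive).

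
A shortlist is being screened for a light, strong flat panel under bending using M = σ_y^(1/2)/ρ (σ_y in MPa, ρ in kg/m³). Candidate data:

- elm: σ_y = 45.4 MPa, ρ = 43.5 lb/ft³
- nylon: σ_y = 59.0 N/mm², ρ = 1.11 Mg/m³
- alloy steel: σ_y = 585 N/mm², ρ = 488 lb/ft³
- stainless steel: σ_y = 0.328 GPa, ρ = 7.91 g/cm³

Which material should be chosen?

elm

Normalizing units and computing the index:
  elm: σ_y = 45.40 MPa, ρ = 696.8 kg/m³
  nylon: σ_y = 59.00 MPa, ρ = 1110 kg/m³
  alloy steel: σ_y = 585.0 MPa, ρ = 7817 kg/m³
  stainless steel: σ_y = 328.0 MPa, ρ = 7910 kg/m³
  elm: M = 9.67×10⁻³
  nylon: M = 6.92×10⁻³
  alloy steel: M = 3.09×10⁻³
  stainless steel: M = 2.29×10⁻³
Highest index: elm.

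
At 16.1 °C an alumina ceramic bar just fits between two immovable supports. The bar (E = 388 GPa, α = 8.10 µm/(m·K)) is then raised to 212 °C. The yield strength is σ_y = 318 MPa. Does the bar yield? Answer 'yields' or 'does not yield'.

ΔT = 195.9 K. Constrained thermal stress σ = E·α·ΔT = 388.0×10³ MPa × 8.10×10⁻⁶ × 195.9 = 616 MPa (compressive).
Compare to σ_y = 318 MPa: σ ≥ σ_y, so it yields.

yields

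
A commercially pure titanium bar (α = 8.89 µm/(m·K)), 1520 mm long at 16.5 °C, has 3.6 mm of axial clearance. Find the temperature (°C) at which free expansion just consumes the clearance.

α·L₀·ΔT = 3.6 mm ⇒ ΔT = 3.6 / (8.89×10⁻⁶ × 1520.0) = 266.4 K.
T = 16.5 + 266.4 = 282.9 °C.

283 °C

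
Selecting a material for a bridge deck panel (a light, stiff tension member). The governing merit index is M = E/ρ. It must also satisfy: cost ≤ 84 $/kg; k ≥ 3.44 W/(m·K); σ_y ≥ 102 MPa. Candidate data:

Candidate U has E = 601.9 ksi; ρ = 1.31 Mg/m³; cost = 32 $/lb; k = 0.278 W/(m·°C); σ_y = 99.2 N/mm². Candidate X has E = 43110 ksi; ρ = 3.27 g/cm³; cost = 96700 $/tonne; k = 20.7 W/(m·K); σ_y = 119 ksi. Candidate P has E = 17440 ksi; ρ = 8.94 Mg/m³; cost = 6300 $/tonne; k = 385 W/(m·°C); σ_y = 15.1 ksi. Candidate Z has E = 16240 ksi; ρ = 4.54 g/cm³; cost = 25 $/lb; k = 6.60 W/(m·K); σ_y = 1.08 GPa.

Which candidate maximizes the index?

Screen on constraints: cost ≤ 84 $/kg; k ≥ 3.44 W/(m·K); σ_y ≥ 102 MPa. Survivors: candidate P, candidate Z.
Putting every candidate on a common basis:
  candidate P: E = 120.2 GPa, ρ = 8940 kg/m³
  candidate Z: E = 112.0 GPa, ρ = 4540 kg/m³
  candidate Z: M = 24.7 MN·m/kg
  candidate P: M = 13.5 MN·m/kg
Highest index: candidate Z.

candidate Z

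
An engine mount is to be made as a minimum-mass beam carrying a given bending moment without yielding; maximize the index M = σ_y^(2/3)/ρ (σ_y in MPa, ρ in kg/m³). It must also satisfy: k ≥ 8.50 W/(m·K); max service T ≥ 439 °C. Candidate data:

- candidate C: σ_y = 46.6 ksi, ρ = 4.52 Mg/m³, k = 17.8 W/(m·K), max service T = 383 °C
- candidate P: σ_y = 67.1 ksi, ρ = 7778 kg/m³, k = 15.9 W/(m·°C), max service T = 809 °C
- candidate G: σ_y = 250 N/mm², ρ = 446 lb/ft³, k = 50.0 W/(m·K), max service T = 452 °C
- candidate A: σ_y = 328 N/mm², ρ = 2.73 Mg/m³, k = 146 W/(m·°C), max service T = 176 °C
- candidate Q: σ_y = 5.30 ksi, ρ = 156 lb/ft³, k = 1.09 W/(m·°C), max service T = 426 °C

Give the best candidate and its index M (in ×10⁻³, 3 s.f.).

candidate P, M = 7.69×10⁻³

Screen on constraints: k ≥ 8.50 W/(m·K); max service T ≥ 439 °C. Survivors: candidate P, candidate G.
Normalizing units and computing the index:
  candidate P: σ_y = 462.6 MPa, ρ = 7778 kg/m³
  candidate G: σ_y = 250.0 MPa, ρ = 7144 kg/m³
  candidate P: M = 7.69×10⁻³
  candidate G: M = 5.55×10⁻³
The maximum is for candidate P.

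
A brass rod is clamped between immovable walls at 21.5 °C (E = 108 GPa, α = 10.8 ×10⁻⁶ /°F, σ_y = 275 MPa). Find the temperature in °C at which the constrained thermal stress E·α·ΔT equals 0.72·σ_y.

116 °C

α = 10.8×10⁻⁶/°F × 9/5 = 19.4×10⁻⁶/K.
E·α·ΔT = 198.0 MPa ⇒ ΔT = 198.0 / (108.0×10³ × 19.4×10⁻⁶) = 94.31 K.
T = 21.5 + 94.31 = 115.8 °C.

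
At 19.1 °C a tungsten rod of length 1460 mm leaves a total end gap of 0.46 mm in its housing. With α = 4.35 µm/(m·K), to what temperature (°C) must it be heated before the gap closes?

α·L₀·ΔT = 0.46 mm ⇒ ΔT = 0.46 / (4.35×10⁻⁶ × 1460.0) = 72.43 K.
T = 19.1 + 72.43 = 91.53 °C.

91.5 °C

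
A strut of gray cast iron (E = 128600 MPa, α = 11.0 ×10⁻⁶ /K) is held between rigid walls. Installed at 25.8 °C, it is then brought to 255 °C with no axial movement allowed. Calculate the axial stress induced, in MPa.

324 MPa

E = 128600 MPa = 128.6 GPa.
ΔT = 229.2 K. Constrained thermal stress σ = E·α·ΔT = 128.6×10³ MPa × 11.0×10⁻⁶ × 229.2 = 324 MPa (compressive).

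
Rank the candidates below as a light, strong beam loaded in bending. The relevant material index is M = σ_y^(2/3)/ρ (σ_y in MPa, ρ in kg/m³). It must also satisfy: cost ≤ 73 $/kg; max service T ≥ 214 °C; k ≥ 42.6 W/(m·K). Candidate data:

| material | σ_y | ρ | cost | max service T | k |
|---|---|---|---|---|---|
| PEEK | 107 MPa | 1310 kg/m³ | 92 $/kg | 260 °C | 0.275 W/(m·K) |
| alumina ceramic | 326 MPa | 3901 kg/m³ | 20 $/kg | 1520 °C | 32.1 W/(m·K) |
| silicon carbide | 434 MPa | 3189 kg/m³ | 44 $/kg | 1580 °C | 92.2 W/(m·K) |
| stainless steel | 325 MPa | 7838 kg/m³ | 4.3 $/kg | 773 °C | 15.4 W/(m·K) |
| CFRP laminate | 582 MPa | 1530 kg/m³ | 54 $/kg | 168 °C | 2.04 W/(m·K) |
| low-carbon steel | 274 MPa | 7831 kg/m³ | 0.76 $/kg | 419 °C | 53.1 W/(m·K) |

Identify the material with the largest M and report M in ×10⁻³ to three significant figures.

Screen on constraints: cost ≤ 73 $/kg; max service T ≥ 214 °C; k ≥ 42.6 W/(m·K). Survivors: silicon carbide, low-carbon steel.
Evaluate M for each candidate:
  silicon carbide: M = 18.0×10⁻³
  low-carbon steel: M = 5.39×10⁻³
The maximum is for silicon carbide.

silicon carbide, M = 18.0×10⁻³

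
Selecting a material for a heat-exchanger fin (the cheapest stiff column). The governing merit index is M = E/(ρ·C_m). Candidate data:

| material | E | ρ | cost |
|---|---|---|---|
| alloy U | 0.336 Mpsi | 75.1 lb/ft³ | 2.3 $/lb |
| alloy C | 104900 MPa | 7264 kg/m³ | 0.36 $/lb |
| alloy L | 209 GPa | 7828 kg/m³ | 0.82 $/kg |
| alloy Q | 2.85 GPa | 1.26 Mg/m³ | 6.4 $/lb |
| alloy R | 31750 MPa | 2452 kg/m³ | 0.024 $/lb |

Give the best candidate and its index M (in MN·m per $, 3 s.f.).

After converting to SI:
  alloy U: E = 2.317 GPa, ρ = 1203 kg/m³, cost = 5.071 $/kg
  alloy C: E = 104.9 GPa, ρ = 7264 kg/m³, cost = 0.7937 $/kg
  alloy L: E = 209.0 GPa, ρ = 7828 kg/m³, cost = 0.8200 $/kg
  alloy Q: E = 2.850 GPa, ρ = 1260 kg/m³, cost = 14.11 $/kg
  alloy R: E = 31.75 GPa, ρ = 2452 kg/m³, cost = 0.05291 $/kg
  alloy R: M = 245 MN·m per $
  alloy L: M = 32.6 MN·m per $
  alloy C: M = 18.2 MN·m per $
  alloy U: M = 0.380 MN·m per $
  alloy Q: M = 0.160 MN·m per $
The maximum is for alloy R.

alloy R, M = 245 MN·m per $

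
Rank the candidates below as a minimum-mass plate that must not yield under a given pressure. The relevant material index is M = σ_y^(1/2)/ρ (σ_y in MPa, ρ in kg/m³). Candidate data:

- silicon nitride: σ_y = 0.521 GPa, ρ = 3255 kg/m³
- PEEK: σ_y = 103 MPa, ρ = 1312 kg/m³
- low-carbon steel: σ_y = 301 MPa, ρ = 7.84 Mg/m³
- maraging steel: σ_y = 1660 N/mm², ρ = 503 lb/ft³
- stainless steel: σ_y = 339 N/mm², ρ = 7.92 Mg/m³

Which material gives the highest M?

PEEK

In SI units:
  silicon nitride: σ_y = 521.0 MPa, ρ = 3255 kg/m³
  PEEK: σ_y = 103.0 MPa, ρ = 1312 kg/m³
  low-carbon steel: σ_y = 301.0 MPa, ρ = 7840 kg/m³
  maraging steel: σ_y = 1660 MPa, ρ = 8057 kg/m³
  stainless steel: σ_y = 339.0 MPa, ρ = 7920 kg/m³
  PEEK: M = 7.74×10⁻³
  silicon nitride: M = 7.01×10⁻³
  maraging steel: M = 5.06×10⁻³
  stainless steel: M = 2.32×10⁻³
  low-carbon steel: M = 2.21×10⁻³
PEEK has the largest M.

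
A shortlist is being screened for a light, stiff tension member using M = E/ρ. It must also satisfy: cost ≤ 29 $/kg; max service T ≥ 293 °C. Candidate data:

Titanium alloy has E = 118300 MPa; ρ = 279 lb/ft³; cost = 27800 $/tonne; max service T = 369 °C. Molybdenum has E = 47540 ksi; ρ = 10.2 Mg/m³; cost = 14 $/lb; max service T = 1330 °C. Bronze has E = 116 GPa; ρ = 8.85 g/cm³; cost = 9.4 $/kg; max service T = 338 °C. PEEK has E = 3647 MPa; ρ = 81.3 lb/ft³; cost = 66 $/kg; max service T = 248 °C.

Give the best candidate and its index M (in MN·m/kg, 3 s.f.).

Screen on constraints: cost ≤ 29 $/kg; max service T ≥ 293 °C. Survivors: titanium alloy, bronze.
Convert each candidate to consistent units, then evaluate M:
  titanium alloy: E = 118.3 GPa, ρ = 4469 kg/m³
  bronze: E = 116.0 GPa, ρ = 8850 kg/m³
  titanium alloy: M = 26.5 MN·m/kg
  bronze: M = 13.1 MN·m/kg
The maximum is for titanium alloy.

titanium alloy, M = 26.5 MN·m/kg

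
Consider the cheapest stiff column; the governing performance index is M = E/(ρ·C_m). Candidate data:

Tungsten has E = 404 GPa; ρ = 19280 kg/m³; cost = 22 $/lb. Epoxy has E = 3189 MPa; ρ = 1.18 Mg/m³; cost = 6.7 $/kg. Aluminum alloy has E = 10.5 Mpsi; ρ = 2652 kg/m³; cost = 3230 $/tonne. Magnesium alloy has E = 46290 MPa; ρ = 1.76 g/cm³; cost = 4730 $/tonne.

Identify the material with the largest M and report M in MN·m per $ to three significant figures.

Normalizing units and computing the index:
  tungsten: E = 404.0 GPa, ρ = 19280 kg/m³, cost = 48.50 $/kg
  epoxy: E = 3.189 GPa, ρ = 1180 kg/m³, cost = 6.700 $/kg
  aluminum alloy: E = 72.39 GPa, ρ = 2652 kg/m³, cost = 3.230 $/kg
  magnesium alloy: E = 46.29 GPa, ρ = 1760 kg/m³, cost = 4.730 $/kg
  aluminum alloy: M = 8.45 MN·m per $
  magnesium alloy: M = 5.56 MN·m per $
  tungsten: M = 0.432 MN·m per $
  epoxy: M = 0.403 MN·m per $
The maximum is for aluminum alloy.

aluminum alloy, M = 8.45 MN·m per $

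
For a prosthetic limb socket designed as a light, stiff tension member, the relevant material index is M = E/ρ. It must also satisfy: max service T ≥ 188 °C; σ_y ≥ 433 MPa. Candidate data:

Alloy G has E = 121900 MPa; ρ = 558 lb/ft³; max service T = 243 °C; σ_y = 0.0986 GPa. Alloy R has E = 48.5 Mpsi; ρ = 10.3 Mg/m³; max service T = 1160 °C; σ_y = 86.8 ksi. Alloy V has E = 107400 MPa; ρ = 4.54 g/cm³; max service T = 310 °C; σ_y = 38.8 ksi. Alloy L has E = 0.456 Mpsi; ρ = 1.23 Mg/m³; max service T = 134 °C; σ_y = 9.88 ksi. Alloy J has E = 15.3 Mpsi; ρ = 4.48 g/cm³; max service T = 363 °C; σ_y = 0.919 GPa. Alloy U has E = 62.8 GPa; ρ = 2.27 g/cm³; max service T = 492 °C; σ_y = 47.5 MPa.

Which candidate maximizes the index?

Screen on constraints: max service T ≥ 188 °C; σ_y ≥ 433 MPa. Survivors: alloy R, alloy J.
After converting to SI:
  alloy R: E = 334.4 GPa, ρ = 10300 kg/m³
  alloy J: E = 105.5 GPa, ρ = 4480 kg/m³
  alloy R: M = 32.5 MN·m/kg
  alloy J: M = 23.5 MN·m/kg
Alloy R has the largest M.

alloy R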